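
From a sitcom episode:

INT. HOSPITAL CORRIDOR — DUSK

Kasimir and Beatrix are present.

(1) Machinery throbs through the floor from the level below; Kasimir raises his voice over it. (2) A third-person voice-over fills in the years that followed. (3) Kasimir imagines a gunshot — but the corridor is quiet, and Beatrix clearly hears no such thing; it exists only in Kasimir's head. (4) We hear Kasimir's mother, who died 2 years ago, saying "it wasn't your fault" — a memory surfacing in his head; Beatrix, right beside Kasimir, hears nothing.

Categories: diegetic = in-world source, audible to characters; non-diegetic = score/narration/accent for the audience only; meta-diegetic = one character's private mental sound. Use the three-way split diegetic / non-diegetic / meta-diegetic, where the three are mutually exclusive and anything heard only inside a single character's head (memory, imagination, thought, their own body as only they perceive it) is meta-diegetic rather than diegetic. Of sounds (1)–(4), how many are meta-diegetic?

(1) is diegetic: ambient/room sound belonging to the story's physical space.
Sound (2): commentary laid over the scene from outside the fiction, so non-diegetic.
Sound (3): Kasimir alone 'hears' it — an imagined sound, not present in the space, so meta-diegetic.
(4) the voice is a memory playing only inside Kasimir's mind; Beatrix can't hear it → meta-diegetic.
Meta-diegetic: (3), (4) — that's 2.

2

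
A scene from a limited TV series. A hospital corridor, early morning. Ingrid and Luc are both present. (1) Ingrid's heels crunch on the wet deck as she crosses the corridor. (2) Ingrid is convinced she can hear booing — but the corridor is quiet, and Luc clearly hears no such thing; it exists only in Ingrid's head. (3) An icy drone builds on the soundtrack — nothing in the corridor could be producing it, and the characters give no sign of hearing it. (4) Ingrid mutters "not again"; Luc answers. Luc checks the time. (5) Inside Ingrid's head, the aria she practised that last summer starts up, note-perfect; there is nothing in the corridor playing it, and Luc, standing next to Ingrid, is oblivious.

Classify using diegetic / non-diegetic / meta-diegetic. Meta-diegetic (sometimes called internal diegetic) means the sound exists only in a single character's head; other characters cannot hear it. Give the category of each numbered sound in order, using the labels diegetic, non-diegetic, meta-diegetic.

diegetic, meta-diegetic, non-diegetic, diegetic, meta-diegetic

(1) a character's body making contact with the set — an in-world sound → diegetic.
(2) the sound is imagined by Ingrid; nothing in the story world is producing it and Luc can't hear it → meta-diegetic.
(3) nothing in the corridor produces it and the characters don't hear it — pure soundtrack → non-diegetic.
Sound (4): Ingrid is a character speaking aloud in the scene, so diegetic.
(5) the music is a memory playing inside Ingrid's mind alone; no real-world source, Luc can't hear it → meta-diegetic.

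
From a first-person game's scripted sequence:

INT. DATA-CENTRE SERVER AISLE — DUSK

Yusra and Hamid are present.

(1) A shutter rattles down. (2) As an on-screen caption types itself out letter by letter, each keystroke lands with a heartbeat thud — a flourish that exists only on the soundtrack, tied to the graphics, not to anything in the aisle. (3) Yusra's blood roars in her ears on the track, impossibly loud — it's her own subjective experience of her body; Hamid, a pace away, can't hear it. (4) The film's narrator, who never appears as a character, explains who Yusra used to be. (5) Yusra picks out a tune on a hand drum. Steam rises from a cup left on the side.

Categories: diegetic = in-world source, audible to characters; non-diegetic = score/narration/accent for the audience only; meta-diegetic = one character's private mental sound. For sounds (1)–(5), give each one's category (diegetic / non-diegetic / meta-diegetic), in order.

Sound (1): the sound comes from a shutter physically present in the location, so diegetic.
(2) sound married to a title/caption — outside the diegesis by definition → non-diegetic.
(3) point-of-audition from inside Yusra's body; not a sound in the room → meta-diegetic.
(4) external voice-over — not a character, not heard by anyone in the scene → non-diegetic.
(5) is diegetic: a character is playing a hand drum on screen.

diegetic, non-diegetic, meta-diegetic, non-diegetic, diegetic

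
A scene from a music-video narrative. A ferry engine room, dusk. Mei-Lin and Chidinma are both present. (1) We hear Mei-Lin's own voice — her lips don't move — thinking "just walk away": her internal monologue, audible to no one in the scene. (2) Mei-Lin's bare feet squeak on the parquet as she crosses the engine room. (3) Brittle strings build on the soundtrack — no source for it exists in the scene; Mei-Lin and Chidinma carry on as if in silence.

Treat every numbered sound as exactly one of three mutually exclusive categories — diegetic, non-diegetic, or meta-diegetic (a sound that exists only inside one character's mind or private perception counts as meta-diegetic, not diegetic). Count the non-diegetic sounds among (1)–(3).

1

(1) is meta-diegetic: internal monologue — inside Mei-Lin's mind, not spoken into the scene.
(2) it's the physical sound of Mei-Lin moving in the space → diegetic.
(3) is non-diegetic: score with no on-screen or off-screen source; it exists for the audience alone.
So 1 of the 3 is non-diegetic: (3).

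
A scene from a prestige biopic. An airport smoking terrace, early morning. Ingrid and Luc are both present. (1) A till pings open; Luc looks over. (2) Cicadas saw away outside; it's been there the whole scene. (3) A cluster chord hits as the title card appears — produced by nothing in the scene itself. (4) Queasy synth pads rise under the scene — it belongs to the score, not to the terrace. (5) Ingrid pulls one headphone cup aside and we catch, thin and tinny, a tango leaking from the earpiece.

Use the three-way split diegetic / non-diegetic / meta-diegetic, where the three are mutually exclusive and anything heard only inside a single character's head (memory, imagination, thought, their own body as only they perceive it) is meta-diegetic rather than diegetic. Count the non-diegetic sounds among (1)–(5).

2

(1) is diegetic: a till is a real object/event in the scene's world.
Sound (2): cicadas is part of the location's real environment, so diegetic.
Sound (3): it's a sound-design accent with no in-world source; no one in the scene can hear it, so non-diegetic.
(4) it has no source in the story world and no character can hear it — it's underscore → non-diegetic.
(5) is diegetic: it's leaking from a physical pair of headphones in the scene.
So 2 of the 5 are non-diegetic: (3), (4).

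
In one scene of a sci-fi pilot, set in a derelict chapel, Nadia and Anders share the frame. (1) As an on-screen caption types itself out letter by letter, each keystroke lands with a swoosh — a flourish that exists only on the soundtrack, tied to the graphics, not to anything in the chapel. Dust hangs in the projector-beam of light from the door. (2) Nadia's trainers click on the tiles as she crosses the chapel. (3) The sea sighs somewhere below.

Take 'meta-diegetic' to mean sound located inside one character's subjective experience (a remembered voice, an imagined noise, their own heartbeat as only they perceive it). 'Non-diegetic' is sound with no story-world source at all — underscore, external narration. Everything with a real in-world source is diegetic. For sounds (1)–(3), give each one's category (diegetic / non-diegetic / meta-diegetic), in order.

Sound (1): the caption isn't part of the story world, so neither is the sound tied to it, so non-diegetic.
Sound (2): it's the physical sound of Nadia moving in the space, so diegetic.
(3) ambient/room sound belonging to the story's physical space → diegetic.

non-diegetic, diegetic, diegetic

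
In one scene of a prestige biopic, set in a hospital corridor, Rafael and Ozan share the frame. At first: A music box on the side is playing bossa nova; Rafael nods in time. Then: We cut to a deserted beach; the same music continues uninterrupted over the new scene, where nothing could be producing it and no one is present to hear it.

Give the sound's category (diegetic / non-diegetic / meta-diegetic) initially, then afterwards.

diegetic, non-diegetic

Initially: a music box is a real in-scene source and Rafael reacts to it → diegetic.
Afterwards: there is no longer any in-world source and no one can hear it — it has become underscore → non-diegetic.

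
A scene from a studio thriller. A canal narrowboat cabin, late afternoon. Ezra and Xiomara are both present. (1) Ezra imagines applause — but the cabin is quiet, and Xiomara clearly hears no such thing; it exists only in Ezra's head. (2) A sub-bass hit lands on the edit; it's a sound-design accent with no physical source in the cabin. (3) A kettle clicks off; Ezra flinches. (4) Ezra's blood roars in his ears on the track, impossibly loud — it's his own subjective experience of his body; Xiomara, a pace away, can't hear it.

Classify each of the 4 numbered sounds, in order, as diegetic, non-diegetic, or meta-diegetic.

meta-diegetic, non-diegetic, diegetic, meta-diegetic

Sound (1): subjective to Ezra: the cabin is silent and Xiomara hears nothing, so meta-diegetic.
(2) an editorial stinger — it belongs to the cut, not the story world → non-diegetic.
(3) is diegetic: an in-world source (a kettle); characters could hear it.
(4) a subjective body sound — Ezra's private perception, inaudible to Xiomara → meta-diegetic.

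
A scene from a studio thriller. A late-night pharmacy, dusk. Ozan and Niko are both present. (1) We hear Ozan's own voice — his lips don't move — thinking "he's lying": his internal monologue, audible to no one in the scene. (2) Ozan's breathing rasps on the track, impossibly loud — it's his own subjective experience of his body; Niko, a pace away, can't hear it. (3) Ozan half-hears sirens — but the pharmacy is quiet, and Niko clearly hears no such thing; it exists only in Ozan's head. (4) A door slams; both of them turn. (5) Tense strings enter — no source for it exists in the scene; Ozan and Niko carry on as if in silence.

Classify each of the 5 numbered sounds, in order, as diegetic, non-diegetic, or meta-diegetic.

(1) Ozan's thought-voice: a private mental sound no other character can hear → meta-diegetic.
Sound (2): it's Ozan's internal bodily sensation rendered as sound; only Ozan 'hears' it, so meta-diegetic.
(3) Ozan alone 'hears' it — an imagined sound, not present in the space → meta-diegetic.
(4) is diegetic: the sound comes from a door physically present in the location.
Sound (5): it has no source in the story world and no character can hear it — it's underscore, so non-diegetic.

meta-diegetic, meta-diegetic, meta-diegetic, diegetic, non-diegetic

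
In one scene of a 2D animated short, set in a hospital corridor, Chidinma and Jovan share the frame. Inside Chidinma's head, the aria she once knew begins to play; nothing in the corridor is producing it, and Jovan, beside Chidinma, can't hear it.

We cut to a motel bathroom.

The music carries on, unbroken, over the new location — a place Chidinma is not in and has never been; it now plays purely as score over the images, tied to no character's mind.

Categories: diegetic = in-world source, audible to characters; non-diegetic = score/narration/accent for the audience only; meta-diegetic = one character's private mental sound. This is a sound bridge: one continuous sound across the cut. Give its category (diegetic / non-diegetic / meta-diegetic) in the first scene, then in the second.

meta-diegetic, non-diegetic

Scene one: the music exists only inside Chidinma's mind; Jovan can't hear it → meta-diegetic.
Scene two: it's detached from Chidinma entirely and plays over unrelated images with no in-world source — conventional underscore → non-diegetic.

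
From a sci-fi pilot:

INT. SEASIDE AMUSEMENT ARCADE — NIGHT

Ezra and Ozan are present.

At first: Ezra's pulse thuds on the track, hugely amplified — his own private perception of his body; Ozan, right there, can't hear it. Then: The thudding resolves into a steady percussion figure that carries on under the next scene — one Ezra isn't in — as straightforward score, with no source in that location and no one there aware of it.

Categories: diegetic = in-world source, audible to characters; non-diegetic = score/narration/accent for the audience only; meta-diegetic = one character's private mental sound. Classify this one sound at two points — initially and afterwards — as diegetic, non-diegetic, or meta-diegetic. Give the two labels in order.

Initially: it's Ezra's subjective body sound, inaudible to Ozan → meta-diegetic.
Afterwards: detached from Ezra and playing as sourceless score over a scene he isn't in — for the audience only → non-diegetic.

meta-diegetic, non-diegetic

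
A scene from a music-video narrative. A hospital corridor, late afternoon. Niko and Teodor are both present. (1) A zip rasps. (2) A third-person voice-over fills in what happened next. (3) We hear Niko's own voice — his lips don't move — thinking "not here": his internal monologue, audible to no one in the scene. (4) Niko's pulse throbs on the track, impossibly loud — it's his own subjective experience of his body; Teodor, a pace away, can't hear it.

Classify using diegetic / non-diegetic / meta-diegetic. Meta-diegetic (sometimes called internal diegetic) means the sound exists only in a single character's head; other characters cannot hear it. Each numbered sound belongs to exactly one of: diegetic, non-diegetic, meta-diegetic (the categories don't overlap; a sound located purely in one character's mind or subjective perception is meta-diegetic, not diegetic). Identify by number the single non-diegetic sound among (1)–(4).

2

(1) is diegetic: the sound comes from a zip physically present in the location.
(2) external voice-over — not a character, not heard by anyone in the scene → non-diegetic.
Sound (3): Niko's thought-voice: a private mental sound no other character can hear, so meta-diegetic.
Sound (4): it's Niko's internal bodily sensation rendered as sound; only Niko 'hears' it, so meta-diegetic.
Only (2) is non-diegetic.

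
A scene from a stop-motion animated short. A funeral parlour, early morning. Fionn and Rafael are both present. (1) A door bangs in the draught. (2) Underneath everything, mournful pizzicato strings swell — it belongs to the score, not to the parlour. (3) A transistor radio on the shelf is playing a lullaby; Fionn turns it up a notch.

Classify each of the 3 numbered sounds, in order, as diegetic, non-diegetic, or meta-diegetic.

Sound (1): a door is a real object/event in the scene's world, so diegetic.
(2) is non-diegetic: nothing in the parlour produces it and the characters don't hear it — pure soundtrack.
(3) is diegetic: source music from a transistor radio, which exists in the story world.

diegetic, non-diegetic, diegetic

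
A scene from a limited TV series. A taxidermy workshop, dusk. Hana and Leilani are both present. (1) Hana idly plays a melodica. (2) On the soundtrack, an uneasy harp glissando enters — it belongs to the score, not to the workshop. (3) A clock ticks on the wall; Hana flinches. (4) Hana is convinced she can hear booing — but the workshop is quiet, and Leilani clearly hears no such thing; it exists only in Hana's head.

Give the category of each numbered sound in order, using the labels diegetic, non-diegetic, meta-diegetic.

Sound (1): Hana is producing the music live, in the story world, so diegetic.
(2) is non-diegetic: it has no source in the story world and no character can hear it — it's underscore.
Sound (3): the sound comes from a clock physically present in the location, so diegetic.
Sound (4): the sound is imagined by Hana; nothing in the story world is producing it and Leilani can't hear it, so meta-diegetic.

diegetic, non-diegetic, diegetic, meta-diegetic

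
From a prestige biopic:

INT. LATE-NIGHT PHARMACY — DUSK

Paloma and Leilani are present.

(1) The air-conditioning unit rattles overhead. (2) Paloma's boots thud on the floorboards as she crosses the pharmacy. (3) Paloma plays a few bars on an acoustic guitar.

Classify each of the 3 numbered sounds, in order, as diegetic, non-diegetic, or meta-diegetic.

(1) the air-conditioning unit is part of the location's real environment → diegetic.
(2) it's the physical sound of Paloma moving in the space → diegetic.
(3) is diegetic: the instrument and the performer are both in the scene.

diegetic, diegetic, diegetic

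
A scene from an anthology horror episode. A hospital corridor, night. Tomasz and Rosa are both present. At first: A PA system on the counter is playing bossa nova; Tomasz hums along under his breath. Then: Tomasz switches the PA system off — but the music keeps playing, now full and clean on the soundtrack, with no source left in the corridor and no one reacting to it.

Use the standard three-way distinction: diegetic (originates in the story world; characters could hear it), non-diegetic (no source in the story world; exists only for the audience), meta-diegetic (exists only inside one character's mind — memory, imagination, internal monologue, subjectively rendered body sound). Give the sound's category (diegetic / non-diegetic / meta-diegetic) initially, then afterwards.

Initially: a PA system is a real in-scene source and Tomasz reacts to it → diegetic.
Afterwards: there is no longer any in-world source and no one can hear it — it has become underscore → non-diegetic.

diegetic, non-diegetic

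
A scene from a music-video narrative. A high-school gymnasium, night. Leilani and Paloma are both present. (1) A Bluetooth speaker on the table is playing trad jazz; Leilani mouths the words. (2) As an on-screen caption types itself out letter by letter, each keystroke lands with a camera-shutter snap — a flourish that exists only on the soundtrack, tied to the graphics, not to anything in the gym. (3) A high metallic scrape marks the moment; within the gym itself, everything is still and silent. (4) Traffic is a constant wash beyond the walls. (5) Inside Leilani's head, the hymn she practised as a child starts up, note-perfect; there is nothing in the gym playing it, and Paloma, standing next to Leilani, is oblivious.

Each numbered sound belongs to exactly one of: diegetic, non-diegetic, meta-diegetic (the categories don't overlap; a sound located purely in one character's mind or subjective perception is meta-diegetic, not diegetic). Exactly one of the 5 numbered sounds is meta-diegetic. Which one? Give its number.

5

(1) the music comes from an on-screen device that Leilani responds to → diegetic.
(2) is non-diegetic: it accompanies on-screen graphics, not anything inside the story world.
(3) it's a sound-design accent with no in-world source; no one in the scene can hear it → non-diegetic.
(4) is diegetic: ambient/room sound belonging to the story's physical space.
(5) remembered music, private to Leilani — Paloma is oblivious because it isn't in the room → meta-diegetic.
Only (5) is meta-diegetic.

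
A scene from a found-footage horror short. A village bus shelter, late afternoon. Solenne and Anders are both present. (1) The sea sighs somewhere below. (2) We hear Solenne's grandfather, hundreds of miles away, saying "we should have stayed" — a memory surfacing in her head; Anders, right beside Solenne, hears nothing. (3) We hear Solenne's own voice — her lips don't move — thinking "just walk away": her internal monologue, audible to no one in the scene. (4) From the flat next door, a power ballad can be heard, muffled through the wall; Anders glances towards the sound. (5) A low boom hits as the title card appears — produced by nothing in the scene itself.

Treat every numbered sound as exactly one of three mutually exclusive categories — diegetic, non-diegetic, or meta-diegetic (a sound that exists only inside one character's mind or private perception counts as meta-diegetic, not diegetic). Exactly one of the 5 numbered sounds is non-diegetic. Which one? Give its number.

Sound (1): ambient/room sound belonging to the story's physical space, so diegetic.
(2) is meta-diegetic: a remembered line, private to Solenne — not present in the room, not audible to Anders.
(3) is meta-diegetic: internal monologue — inside Solenne's mind, not spoken into the scene.
(4) the music has an off-screen but real-world source and a character hears it → diegetic.
(5) is non-diegetic: an editorial stinger — it belongs to the cut, not the story world.
Only (5) is non-diegetic.

5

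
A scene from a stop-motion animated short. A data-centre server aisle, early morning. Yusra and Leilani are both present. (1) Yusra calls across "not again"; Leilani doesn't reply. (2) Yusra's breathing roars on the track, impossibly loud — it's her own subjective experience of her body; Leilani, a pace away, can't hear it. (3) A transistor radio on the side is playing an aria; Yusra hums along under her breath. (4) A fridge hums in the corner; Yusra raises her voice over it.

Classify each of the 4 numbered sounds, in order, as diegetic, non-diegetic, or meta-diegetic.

(1) on-screen dialogue — Yusra speaks and Leilani is there to hear → diegetic.
Sound (2): it's Yusra's internal bodily sensation rendered as sound; only Yusra 'hears' it, so meta-diegetic.
(3) is diegetic: source music from a transistor radio, which exists in the story world.
(4) it's the actual ambient sound of the location → diegetic.

diegetic, meta-diegetic, diegetic, diegetic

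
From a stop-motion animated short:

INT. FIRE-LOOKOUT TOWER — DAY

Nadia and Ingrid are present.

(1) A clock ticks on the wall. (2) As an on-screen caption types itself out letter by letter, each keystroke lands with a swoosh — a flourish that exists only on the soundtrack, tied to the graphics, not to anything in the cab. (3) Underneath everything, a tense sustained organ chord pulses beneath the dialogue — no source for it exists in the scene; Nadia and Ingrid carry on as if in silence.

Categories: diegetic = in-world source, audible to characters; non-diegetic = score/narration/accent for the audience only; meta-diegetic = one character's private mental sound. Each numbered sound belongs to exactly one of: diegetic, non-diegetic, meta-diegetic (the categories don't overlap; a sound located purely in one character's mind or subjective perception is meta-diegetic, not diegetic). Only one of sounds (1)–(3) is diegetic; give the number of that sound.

(1) is diegetic: a clock is a real object/event in the scene's world.
(2) is non-diegetic: it accompanies on-screen graphics, not anything inside the story world.
(3) is non-diegetic: score with no on-screen or off-screen source; it exists for the audience alone.
Only (1) is diegetic.

1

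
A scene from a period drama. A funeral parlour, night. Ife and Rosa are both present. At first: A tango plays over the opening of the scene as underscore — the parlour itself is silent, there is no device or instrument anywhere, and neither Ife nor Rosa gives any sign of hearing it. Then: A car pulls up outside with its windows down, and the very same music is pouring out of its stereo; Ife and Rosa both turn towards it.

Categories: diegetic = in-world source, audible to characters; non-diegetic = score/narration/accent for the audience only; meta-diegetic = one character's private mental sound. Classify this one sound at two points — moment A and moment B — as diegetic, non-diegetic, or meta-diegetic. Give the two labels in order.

non-diegetic, diegetic

Moment A: no in-world source exists and no character can hear it — underscore → non-diegetic.
Moment B: the car stereo is now a real source in the story world and the characters hear it → diegetic.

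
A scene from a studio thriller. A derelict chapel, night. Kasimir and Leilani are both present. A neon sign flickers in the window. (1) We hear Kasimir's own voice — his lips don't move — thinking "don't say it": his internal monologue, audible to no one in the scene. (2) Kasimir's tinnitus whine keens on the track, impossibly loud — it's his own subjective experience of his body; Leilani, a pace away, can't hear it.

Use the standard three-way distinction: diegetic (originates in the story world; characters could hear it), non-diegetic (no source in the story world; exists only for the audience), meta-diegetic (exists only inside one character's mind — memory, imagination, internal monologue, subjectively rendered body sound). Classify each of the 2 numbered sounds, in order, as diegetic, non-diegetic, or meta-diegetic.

meta-diegetic, meta-diegetic

Sound (1): it's Kasimir's unspoken thought, heard only by the audience via his subjectivity, so meta-diegetic.
(2) is meta-diegetic: point-of-audition from inside Kasimir's body; not a sound in the room.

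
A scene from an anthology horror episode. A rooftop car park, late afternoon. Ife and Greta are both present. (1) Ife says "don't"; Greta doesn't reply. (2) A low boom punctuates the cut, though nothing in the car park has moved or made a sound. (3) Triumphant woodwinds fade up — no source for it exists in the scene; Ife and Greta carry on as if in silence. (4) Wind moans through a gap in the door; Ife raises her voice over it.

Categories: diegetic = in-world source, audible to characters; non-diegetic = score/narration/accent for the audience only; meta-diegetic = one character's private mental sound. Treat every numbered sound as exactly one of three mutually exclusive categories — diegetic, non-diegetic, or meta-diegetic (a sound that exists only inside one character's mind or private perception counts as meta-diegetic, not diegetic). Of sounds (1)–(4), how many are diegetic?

(1) on-screen dialogue — Ife speaks and Greta is there to hear → diegetic.
(2) is non-diegetic: an editorial stinger — it belongs to the cut, not the story world.
Sound (3): it has no source in the story world and no character can hear it — it's underscore, so non-diegetic.
(4) wind is part of the location's real environment → diegetic.
Diegetic: (1), (4) — that's 2.

2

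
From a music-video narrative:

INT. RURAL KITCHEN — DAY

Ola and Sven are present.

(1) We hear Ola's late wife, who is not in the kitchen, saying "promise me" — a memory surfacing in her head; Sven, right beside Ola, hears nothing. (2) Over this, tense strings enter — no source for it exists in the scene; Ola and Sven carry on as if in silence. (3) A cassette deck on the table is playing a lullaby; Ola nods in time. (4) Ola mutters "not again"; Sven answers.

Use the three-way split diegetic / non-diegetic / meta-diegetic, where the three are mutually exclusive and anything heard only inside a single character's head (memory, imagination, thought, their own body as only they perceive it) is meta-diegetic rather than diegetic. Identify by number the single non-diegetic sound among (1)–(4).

(1) is meta-diegetic: the voice is a memory playing only inside Ola's mind; Sven can't hear it.
(2) nothing in the kitchen produces it and the characters don't hear it — pure soundtrack → non-diegetic.
(3) is diegetic: a cassette deck is a physical source in the scene and Ola reacts to it.
(4) Ola is a character speaking aloud in the scene → diegetic.
Only (2) is non-diegetic.

2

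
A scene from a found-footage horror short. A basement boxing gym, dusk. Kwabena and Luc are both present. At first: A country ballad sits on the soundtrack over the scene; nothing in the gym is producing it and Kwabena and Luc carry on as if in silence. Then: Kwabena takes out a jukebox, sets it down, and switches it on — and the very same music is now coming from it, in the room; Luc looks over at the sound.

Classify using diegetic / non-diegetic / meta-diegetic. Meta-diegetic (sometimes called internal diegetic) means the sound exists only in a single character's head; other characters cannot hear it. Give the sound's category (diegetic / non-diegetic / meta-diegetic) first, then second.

non-diegetic, diegetic

First: no in-world source exists and no character can hear it — underscore → non-diegetic.
Second: a jukebox is now a real source in the story world and the characters hear it → diegetic.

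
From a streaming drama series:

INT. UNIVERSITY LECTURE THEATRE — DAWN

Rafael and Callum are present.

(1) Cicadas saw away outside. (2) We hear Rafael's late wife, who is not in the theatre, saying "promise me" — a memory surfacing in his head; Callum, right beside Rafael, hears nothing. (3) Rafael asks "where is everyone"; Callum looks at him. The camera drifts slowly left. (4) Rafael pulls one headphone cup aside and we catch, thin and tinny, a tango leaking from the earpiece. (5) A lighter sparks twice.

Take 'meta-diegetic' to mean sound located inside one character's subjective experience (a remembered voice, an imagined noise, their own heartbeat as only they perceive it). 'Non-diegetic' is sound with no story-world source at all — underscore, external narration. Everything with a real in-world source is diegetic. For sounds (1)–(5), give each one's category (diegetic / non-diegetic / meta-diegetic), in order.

diegetic, meta-diegetic, diegetic, diegetic, diegetic

(1) is diegetic: it's the actual ambient sound of the location.
(2) a remembered line, private to Rafael — not present in the room, not audible to Callum → meta-diegetic.
(3) Rafael is a character speaking aloud in the scene → diegetic.
(4) is diegetic: it's leaking from a physical pair of headphones in the scene.
Sound (5): the sound comes from a lighter physically present in the location, so diegetic.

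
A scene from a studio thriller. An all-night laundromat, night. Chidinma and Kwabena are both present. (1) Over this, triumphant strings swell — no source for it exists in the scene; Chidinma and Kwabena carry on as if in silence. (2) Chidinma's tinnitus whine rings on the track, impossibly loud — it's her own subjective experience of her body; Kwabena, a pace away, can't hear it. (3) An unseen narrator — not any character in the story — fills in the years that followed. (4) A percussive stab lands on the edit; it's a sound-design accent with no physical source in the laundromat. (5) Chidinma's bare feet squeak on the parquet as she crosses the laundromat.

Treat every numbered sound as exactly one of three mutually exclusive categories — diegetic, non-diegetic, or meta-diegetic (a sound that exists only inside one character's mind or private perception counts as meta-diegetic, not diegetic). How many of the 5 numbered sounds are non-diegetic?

3

Sound (1): it has no source in the story world and no character can hear it — it's underscore, so non-diegetic.
(2) point-of-audition from inside Chidinma's body; not a sound in the room → meta-diegetic.
(3) external voice-over — not a character, not heard by anyone in the scene → non-diegetic.
(4) it's a sound-design accent with no in-world source; no one in the scene can hear it → non-diegetic.
(5) it's the physical sound of Chidinma moving in the space → diegetic.
Non-diegetic: (1), (3), (4) — that's 3.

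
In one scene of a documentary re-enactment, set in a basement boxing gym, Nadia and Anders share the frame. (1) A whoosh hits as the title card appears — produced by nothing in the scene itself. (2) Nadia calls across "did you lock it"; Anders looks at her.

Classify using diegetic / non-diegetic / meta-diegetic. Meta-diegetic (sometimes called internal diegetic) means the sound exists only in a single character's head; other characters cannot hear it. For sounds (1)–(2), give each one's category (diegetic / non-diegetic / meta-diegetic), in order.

Sound (1): an editorial stinger — it belongs to the cut, not the story world, so non-diegetic.
(2) spoken by a character present in the story world → diegetic.

non-diegetic, diegetic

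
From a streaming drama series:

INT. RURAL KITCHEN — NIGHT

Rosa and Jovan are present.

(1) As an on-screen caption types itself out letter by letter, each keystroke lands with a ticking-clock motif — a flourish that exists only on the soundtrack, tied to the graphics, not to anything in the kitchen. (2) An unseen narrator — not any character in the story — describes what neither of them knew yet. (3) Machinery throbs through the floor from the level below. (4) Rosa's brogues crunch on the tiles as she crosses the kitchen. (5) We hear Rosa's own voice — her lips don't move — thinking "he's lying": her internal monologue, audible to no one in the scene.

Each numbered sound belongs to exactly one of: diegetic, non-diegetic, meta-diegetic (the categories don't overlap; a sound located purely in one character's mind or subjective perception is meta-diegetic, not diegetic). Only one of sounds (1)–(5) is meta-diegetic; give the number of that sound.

5

(1) it accompanies on-screen graphics, not anything inside the story world → non-diegetic.
(2) external voice-over — not a character, not heard by anyone in the scene → non-diegetic.
Sound (3): it's the actual ambient sound of the location, so diegetic.
Sound (4): it's the physical sound of Rosa moving in the space, so diegetic.
Sound (5): Rosa's thought-voice: a private mental sound no other character can hear, so meta-diegetic.
Only (5) is meta-diegetic.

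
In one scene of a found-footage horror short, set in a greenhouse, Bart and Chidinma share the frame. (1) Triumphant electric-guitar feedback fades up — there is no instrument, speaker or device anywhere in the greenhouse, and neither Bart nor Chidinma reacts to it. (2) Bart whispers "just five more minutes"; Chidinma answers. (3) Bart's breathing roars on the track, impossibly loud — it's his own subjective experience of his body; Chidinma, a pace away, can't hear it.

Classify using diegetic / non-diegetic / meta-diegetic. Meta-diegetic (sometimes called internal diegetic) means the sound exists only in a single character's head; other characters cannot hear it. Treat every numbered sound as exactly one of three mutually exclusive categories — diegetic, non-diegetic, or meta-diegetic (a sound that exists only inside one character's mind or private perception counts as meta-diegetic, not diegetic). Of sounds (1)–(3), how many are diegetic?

1

(1) nothing in the greenhouse produces it and the characters don't hear it — pure soundtrack → non-diegetic.
(2) on-screen dialogue — Bart speaks and Chidinma is there to hear → diegetic.
Sound (3): point-of-audition from inside Bart's body; not a sound in the room, so meta-diegetic.
Diegetic: (2) — that's 1.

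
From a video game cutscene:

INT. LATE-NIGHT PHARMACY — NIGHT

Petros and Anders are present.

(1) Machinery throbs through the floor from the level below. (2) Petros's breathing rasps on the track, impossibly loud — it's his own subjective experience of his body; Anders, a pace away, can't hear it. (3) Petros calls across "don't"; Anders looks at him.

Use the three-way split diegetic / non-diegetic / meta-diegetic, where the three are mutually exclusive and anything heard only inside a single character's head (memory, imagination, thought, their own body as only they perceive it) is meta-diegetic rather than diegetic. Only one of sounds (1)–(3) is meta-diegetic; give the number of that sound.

(1) ambient/room sound belonging to the story's physical space → diegetic.
Sound (2): point-of-audition from inside Petros's body; not a sound in the room, so meta-diegetic.
(3) Petros is a character speaking aloud in the scene → diegetic.
Only (2) is meta-diegetic.

2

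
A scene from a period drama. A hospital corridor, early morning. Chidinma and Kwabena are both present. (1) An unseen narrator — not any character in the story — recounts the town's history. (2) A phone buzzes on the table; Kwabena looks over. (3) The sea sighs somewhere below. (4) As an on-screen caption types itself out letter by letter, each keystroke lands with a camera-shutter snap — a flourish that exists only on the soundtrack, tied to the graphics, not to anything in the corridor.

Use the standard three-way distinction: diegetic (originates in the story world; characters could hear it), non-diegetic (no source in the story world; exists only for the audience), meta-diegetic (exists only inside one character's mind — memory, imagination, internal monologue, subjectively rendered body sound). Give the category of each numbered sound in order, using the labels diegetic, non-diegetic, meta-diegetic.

Sound (1): commentary laid over the scene from outside the fiction, so non-diegetic.
(2) is diegetic: a phone is a real object/event in the scene's world.
(3) ambient/room sound belonging to the story's physical space → diegetic.
(4) is non-diegetic: the caption isn't part of the story world, so neither is the sound tied to it.

non-diegetic, diegetic, diegetic, non-diegetic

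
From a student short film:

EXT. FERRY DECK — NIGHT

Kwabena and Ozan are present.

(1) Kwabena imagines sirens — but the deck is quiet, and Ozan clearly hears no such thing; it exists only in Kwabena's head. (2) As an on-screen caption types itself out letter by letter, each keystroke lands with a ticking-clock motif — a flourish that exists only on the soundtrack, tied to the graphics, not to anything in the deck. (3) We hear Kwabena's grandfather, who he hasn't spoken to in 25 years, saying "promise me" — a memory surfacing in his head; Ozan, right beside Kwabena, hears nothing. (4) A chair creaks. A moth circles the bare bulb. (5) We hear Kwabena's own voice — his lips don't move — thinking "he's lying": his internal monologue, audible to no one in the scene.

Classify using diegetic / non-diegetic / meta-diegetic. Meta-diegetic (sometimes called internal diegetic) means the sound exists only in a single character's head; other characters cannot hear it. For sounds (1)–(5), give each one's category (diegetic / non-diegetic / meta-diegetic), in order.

(1) Kwabena alone 'hears' it — an imagined sound, not present in the space → meta-diegetic.
(2) is non-diegetic: sound married to a title/caption — outside the diegesis by definition.
Sound (3): it's Kwabena's recollection rendered as sound; the other character can't hear it, so meta-diegetic.
(4) is diegetic: a chair is a real object/event in the scene's world.
(5) internal monologue — inside Kwabena's mind, not spoken into the scene → meta-diegetic.

meta-diegetic, non-diegetic, meta-diegetic, diegetic, meta-diegetic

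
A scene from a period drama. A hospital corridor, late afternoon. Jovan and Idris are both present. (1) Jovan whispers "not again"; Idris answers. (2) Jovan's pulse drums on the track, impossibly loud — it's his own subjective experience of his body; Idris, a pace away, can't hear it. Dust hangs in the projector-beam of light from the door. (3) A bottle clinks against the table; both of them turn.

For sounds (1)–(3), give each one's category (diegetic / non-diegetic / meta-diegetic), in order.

(1) is diegetic: Jovan is a character speaking aloud in the scene.
(2) a subjective body sound — Jovan's private perception, inaudible to Idris → meta-diegetic.
(3) is diegetic: an in-world source (a bottle); characters could hear it.

diegetic, meta-diegetic, diegetic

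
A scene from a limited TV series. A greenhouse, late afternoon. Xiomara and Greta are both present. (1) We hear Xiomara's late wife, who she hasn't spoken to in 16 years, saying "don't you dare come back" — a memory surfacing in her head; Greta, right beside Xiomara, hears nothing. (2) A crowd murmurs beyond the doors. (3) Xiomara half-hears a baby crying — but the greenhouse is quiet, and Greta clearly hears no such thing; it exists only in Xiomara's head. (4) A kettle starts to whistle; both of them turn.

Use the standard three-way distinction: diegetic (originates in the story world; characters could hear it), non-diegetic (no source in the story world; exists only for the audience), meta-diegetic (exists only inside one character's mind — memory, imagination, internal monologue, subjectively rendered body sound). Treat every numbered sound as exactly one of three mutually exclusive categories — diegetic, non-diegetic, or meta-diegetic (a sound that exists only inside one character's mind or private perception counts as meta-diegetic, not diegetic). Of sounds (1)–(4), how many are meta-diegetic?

(1) it's Xiomara's recollection rendered as sound; the other character can't hear it → meta-diegetic.
Sound (2): ambient/room sound belonging to the story's physical space, so diegetic.
Sound (3): the sound is imagined by Xiomara; nothing in the story world is producing it and Greta can't hear it, so meta-diegetic.
(4) the sound comes from a kettle physically present in the location → diegetic.
Meta-diegetic: (1), (3) — that's 2.

2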